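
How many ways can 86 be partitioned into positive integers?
34262962

p(n) counts ways to write n as a sum of positive integers (order ignored).
Euler's pentagonal recurrence: p(k) = p(k-1) + p(k-2) - p(k-5) - p(k-7) + p(k-12) + p(k-15) - ... (offsets j(3j∓1)/2, signs ++--, p(0)=1, p(<0)=0).
DP table for k = 0..85: p(0)=1, p(1)=1, p(2)=2, p(3)=3, p(4)=5, p(5)=7, p(6)=11, p(7)=15, p(8)=22, p(9)=30, p(10)=42, p(11)=56, p(12)=77, p(13)=101, p(14)=135, p(15)=176, p(16)=231, p(17)=297, p(18)=385, p(19)=490, p(20)=627, p(21)=792, p(22)=1002, p(23)=1255, p(24)=1575, p(25)=1958, p(26)=2436, p(27)=3010, p(28)=3718, p(29)=4565, p(30)=5604, p(31)=6842, p(32)=8349, p(33)=10143, p(34)=12310, p(35)=14883, p(36)=17977, p(37)=21637, p(38)=26015, p(39)=31185, p(40)=37338, p(41)=44583, p(42)=53174, p(43)=63261, p(44)=75175, p(45)=89134, p(46)=105558, p(47)=124754, p(48)=147273, p(49)=173525, p(50)=204226, p(51)=239943, p(52)=281589, p(53)=329931, p(54)=386155, p(55)=451276, p(56)=526823, p(57)=614154, p(58)=715220, p(59)=831820, p(60)=966467, p(61)=1121505, p(62)=1300156, p(63)=1505499, p(64)=1741630, p(65)=2012558, p(66)=2323520, p(67)=2679689, p(68)=3087735, p(69)=3554345, p(70)=4087968, p(71)=4697205, p(72)=5392783, p(73)=6185689, p(74)=7089500, p(75)=8118264, p(76)=9289091, p(77)=10619863, p(78)=12132164, p(79)=13848650, p(80)=15796476, p(81)=18004327, p(82)=20506255, p(83)=23338469, p(84)=26543660, p(85)=30167357.
Final step: p(86) = p(85) + p(84) - p(81) - p(79) + p(74) + p(71) - p(64) - p(60) + p(51) + p(46) - p(35) - p(29) + p(16) + p(9)
= 30167357 + 26543660 - 18004327 - 13848650 + 7089500 + 4697205 - 1741630 - 966467 + 239943 + 105558 - 14883 - 4565 + 231 + 30
= 34262962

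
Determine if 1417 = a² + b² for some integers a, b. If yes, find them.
11² + 36² (a=11, b=36)

Factorization: 1417 = 13 × 109
By Fermat: n is sum of two squares iff every prime p ≡ 3 (mod 4) appears to even power.
All primes ≡ 3 (mod 4) appear to even power.
Search a = 0, 1, 2, … for 1417 - a² a perfect square: first hit at a = 11: 1417 - 121 = 1296 = 36².
1417 = 11² + 36² = 121 + 1296 ✓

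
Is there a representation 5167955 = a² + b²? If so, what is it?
Not possible

Factorization: 5167955 = 5 × 13 × 43^3
By Fermat: n is sum of two squares iff every prime p ≡ 3 (mod 4) appears to even power.
Prime(s) ≡ 3 (mod 4) with odd exponent: [(43, 3)]
Therefore 5167955 cannot be expressed as a² + b².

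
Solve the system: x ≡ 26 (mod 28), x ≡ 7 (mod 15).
82

Using Chinese Remainder Theorem:
M = 28 × 15 = 420
M1 = 15, M2 = 28
y1 = 15^(-1) mod 28 = 15
y2 = 28^(-1) mod 15 = 7
x = (26×15×15 + 7×28×7) mod 420 = 82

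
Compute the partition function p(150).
40853235313

p(n) counts ways to write n as a sum of positive integers (order ignored).
Euler's pentagonal recurrence: p(k) = p(k-1) + p(k-2) - p(k-5) - p(k-7) + p(k-12) + p(k-15) - ... (offsets j(3j∓1)/2, signs ++--, p(0)=1, p(<0)=0).
DP table for k = 0..149: p(0)=1, p(1)=1, p(2)=2, p(3)=3, p(4)=5, p(5)=7, p(6)=11, p(7)=15, p(8)=22, p(9)=30, p(10)=42, p(11)=56, p(12)=77, p(13)=101, p(14)=135, p(15)=176, p(16)=231, p(17)=297, p(18)=385, p(19)=490, p(20)=627, p(21)=792, p(22)=1002, p(23)=1255, p(24)=1575, p(25)=1958, p(26)=2436, p(27)=3010, p(28)=3718, p(29)=4565, p(30)=5604, p(31)=6842, p(32)=8349, p(33)=10143, p(34)=12310, p(35)=14883, p(36)=17977, p(37)=21637, p(38)=26015, p(39)=31185, p(40)=37338, p(41)=44583, p(42)=53174, p(43)=63261, p(44)=75175, p(45)=89134, p(46)=105558, p(47)=124754, p(48)=147273, p(49)=173525, p(50)=204226, p(51)=239943, p(52)=281589, p(53)=329931, p(54)=386155, p(55)=451276, p(56)=526823, p(57)=614154, p(58)=715220, p(59)=831820, p(60)=966467, p(61)=1121505, p(62)=1300156, p(63)=1505499, p(64)=1741630, p(65)=2012558, p(66)=2323520, p(67)=2679689, p(68)=3087735, p(69)=3554345, p(70)=4087968, p(71)=4697205, p(72)=5392783, p(73)=6185689, p(74)=7089500, p(75)=8118264, p(76)=9289091, p(77)=10619863, p(78)=12132164, p(79)=13848650, p(80)=15796476, p(81)=18004327, p(82)=20506255, p(83)=23338469, p(84)=26543660, p(85)=30167357, p(86)=34262962, p(87)=38887673, p(88)=44108109, p(89)=49995925, p(90)=56634173, p(91)=64112359, p(92)=72533807, p(93)=82010177, p(94)=92669720, p(95)=104651419, p(96)=118114304, p(97)=133230930, p(98)=150198136, p(99)=169229875, p(100)=190569292, p(101)=214481126, p(102)=241265379, p(103)=271248950, p(104)=304801365, p(105)=342325709, p(106)=384276336, p(107)=431149389, p(108)=483502844, p(109)=541946240, p(110)=607163746, p(111)=679903203, p(112)=761002156, p(113)=851376628, p(114)=952050665, p(115)=1064144451, p(116)=1188908248, p(117)=1327710076, p(118)=1482074143, p(119)=1653668665, p(120)=1844349560, p(121)=2056148051, p(122)=2291320912, p(123)=2552338241, p(124)=2841940500, p(125)=3163127352, p(126)=3519222692, p(127)=3913864295, p(128)=4351078600, p(129)=4835271870, p(130)=5371315400, p(131)=5964539504, p(132)=6620830889, p(133)=7346629512, p(134)=8149040695, p(135)=9035836076, p(136)=10015581680, p(137)=11097645016, p(138)=12292341831, p(139)=13610949895, p(140)=15065878135, p(141)=16670689208, p(142)=18440293320, p(143)=20390982757, p(144)=22540654445, p(145)=24908858009, p(146)=27517052599, p(147)=30388671978, p(148)=33549419497, p(149)=37027355200.
Final step: p(150) = p(149) + p(148) - p(145) - p(143) + p(138) + p(135) - p(128) - p(124) + p(115) + p(110) - p(99) - p(93) + p(80) + p(73) - p(58) - p(50) + p(33) + p(24) - p(5)
= 37027355200 + 33549419497 - 24908858009 - 20390982757 + 12292341831 + 9035836076 - 4351078600 - 2841940500 + 1064144451 + 607163746 - 169229875 - 82010177 + 15796476 + 6185689 - 715220 - 204226 + 10143 + 1575 - 7
= 40853235313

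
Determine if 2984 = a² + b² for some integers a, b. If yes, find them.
22² + 50² (a=22, b=50)

Factorization: 2984 = 2^3 × 373
By Fermat: n is sum of two squares iff every prime p ≡ 3 (mod 4) appears to even power.
All primes ≡ 3 (mod 4) appear to even power.
Search a = 0, 1, 2, … for 2984 - a² a perfect square: first hit at a = 22: 2984 - 484 = 2500 = 50².
2984 = 22² + 50² = 484 + 2500 ✓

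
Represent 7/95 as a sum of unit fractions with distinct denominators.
1/14 + 1/444 + 1/295260

Greedy algorithm:
7/95: ceiling(95/7) = 14, use 1/14
3/1330: ceiling(1330/3) = 444, use 1/444
1/295260: ceiling(295260/1) = 295260, use 1/295260
Result: 7/95 = 1/14 + 1/444 + 1/295260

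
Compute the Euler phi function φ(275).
200

275 = 5^2 × 11
φ(n) = n × ∏(1 - 1/p) for each prime p dividing n
φ(275) = 275 × (1 - 1/5) × (1 - 1/11) = 200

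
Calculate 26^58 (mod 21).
16

Repeated squaring. Binary of 58 = 111010.
26^1 ≡ 5 (mod 21); 26^2 ≡ 4 (mod 21); 26^4 ≡ 16 (mod 21); 26^8 ≡ 4 (mod 21); 26^16 ≡ 16 (mod 21); 26^32 ≡ 4 (mod 21)
26^58 = 26^2 × 26^8 × 26^16 × 26^32 ≡ 16 (mod 21)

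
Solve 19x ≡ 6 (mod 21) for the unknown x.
x ≡ 18 (mod 21)

gcd(19, 21) = 1, which divides 6, so solutions exist.
Find 19^(-1) mod 21 by the extended Euclidean algorithm:
21 = 1 × 19 + 2  ⟹  2 = (1)·21 + (-1)·19
19 = 9 × 2 + 1  ⟹  1 = (-9)·21 + (10)·19
So (10)·19 ≡ 1 (mod 21), i.e. 19^(-1) ≡ 10 (mod 21).
x ≡ 10 × 6 = 60 ≡ 18 (mod 21).
Check: 19 × 18 = 342 ≡ 6 (mod 21).
Unique solution: x ≡ 18 (mod 21)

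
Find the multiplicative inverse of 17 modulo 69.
65

gcd(17, 69) = 1, so the inverse exists.
Extended Euclidean algorithm on (69, 17):
69 = 4 × 17 + 1  ⟹  1 = (1)·69 + (-4)·17
So (-4)·17 ≡ 1 (mod 69), i.e. 17^(-1) ≡ -4 ≡ 65 (mod 69).
Check: 17 × 65 = 1105 ≡ 1 (mod 69)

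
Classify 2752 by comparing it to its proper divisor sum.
abundant

Proper divisors of 2752: sum = 1 + 2 + 4 + 8 + 16 + 32 + 43 + 64 + 86 + 172 + 344 + 688 + 1376 = 2836
Since 2836 > 2752, 2752 is abundant.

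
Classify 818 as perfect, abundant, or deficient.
deficient

Proper divisors of 818: sum = 1 + 2 + 409 = 412
Since 412 < 818, 818 is deficient.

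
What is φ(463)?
462

463 = 463
φ(n) = n × ∏(1 - 1/p) for each prime p dividing n
φ(463) = 463 × (1 - 1/463) = 462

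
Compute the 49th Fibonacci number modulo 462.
1

Matrix identity: Q^n = [[F_(n+1), F_n], [F_n, F_(n-1)]] with Q = [[1,1],[1,0]].
n = 49 = 110001₂. Square-and-multiply, entries mod 462:
Q^1 = [[1,1],[1,0]]
Q^3 = (Q^1)²·Q = [[3,2],[2,1]]
Q^6 = (Q^3)² = [[13,8],[8,5]]
Q^12 = (Q^6)² = [[233,144],[144,89]]
Q^24 = (Q^12)² = [[181,168],[168,13]]
Q^49 = (Q^24)²·Q = [[253,1],[1,252]]
F_49 mod 462 = Q^49[0][1] = 1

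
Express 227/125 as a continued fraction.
[1; 1, 4, 2, 3, 3]

Euclidean algorithm steps:
227 = 1 × 125 + 102
125 = 1 × 102 + 23
102 = 4 × 23 + 10
23 = 2 × 10 + 3
10 = 3 × 3 + 1
3 = 3 × 1 + 0
Continued fraction: [1; 1, 4, 2, 3, 3]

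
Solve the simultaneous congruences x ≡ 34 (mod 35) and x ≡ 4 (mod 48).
244

Using Chinese Remainder Theorem:
M = 35 × 48 = 1680
M1 = 48, M2 = 35
y1 = 48^(-1) mod 35 = 27
y2 = 35^(-1) mod 48 = 11
x = (34×48×27 + 4×35×11) mod 1680 = 244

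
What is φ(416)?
192

416 = 2^5 × 13
φ(n) = n × ∏(1 - 1/p) for each prime p dividing n
φ(416) = 416 × (1 - 1/2) × (1 - 1/13) = 192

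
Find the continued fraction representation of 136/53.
[2; 1, 1, 3, 3, 2]

Euclidean algorithm steps:
136 = 2 × 53 + 30
53 = 1 × 30 + 23
30 = 1 × 23 + 7
23 = 3 × 7 + 2
7 = 3 × 2 + 1
2 = 2 × 1 + 0
Continued fraction: [2; 1, 1, 3, 3, 2]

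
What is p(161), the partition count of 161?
118159068427

p(n) counts ways to write n as a sum of positive integers (order ignored).
Euler's pentagonal recurrence: p(k) = p(k-1) + p(k-2) - p(k-5) - p(k-7) + p(k-12) + p(k-15) - ... (offsets j(3j∓1)/2, signs ++--, p(0)=1, p(<0)=0).
DP table for k = 0..160: p(0)=1, p(1)=1, p(2)=2, p(3)=3, p(4)=5, p(5)=7, p(6)=11, p(7)=15, p(8)=22, p(9)=30, p(10)=42, p(11)=56, p(12)=77, p(13)=101, p(14)=135, p(15)=176, p(16)=231, p(17)=297, p(18)=385, p(19)=490, p(20)=627, p(21)=792, p(22)=1002, p(23)=1255, p(24)=1575, p(25)=1958, p(26)=2436, p(27)=3010, p(28)=3718, p(29)=4565, p(30)=5604, p(31)=6842, p(32)=8349, p(33)=10143, p(34)=12310, p(35)=14883, p(36)=17977, p(37)=21637, p(38)=26015, p(39)=31185, p(40)=37338, p(41)=44583, p(42)=53174, p(43)=63261, p(44)=75175, p(45)=89134, p(46)=105558, p(47)=124754, p(48)=147273, p(49)=173525, p(50)=204226, p(51)=239943, p(52)=281589, p(53)=329931, p(54)=386155, p(55)=451276, p(56)=526823, p(57)=614154, p(58)=715220, p(59)=831820, p(60)=966467, p(61)=1121505, p(62)=1300156, p(63)=1505499, p(64)=1741630, p(65)=2012558, p(66)=2323520, p(67)=2679689, p(68)=3087735, p(69)=3554345, p(70)=4087968, p(71)=4697205, p(72)=5392783, p(73)=6185689, p(74)=7089500, p(75)=8118264, p(76)=9289091, p(77)=10619863, p(78)=12132164, p(79)=13848650, p(80)=15796476, p(81)=18004327, p(82)=20506255, p(83)=23338469, p(84)=26543660, p(85)=30167357, p(86)=34262962, p(87)=38887673, p(88)=44108109, p(89)=49995925, p(90)=56634173, p(91)=64112359, p(92)=72533807, p(93)=82010177, p(94)=92669720, p(95)=104651419, p(96)=118114304, p(97)=133230930, p(98)=150198136, p(99)=169229875, p(100)=190569292, p(101)=214481126, p(102)=241265379, p(103)=271248950, p(104)=304801365, p(105)=342325709, p(106)=384276336, p(107)=431149389, p(108)=483502844, p(109)=541946240, p(110)=607163746, p(111)=679903203, p(112)=761002156, p(113)=851376628, p(114)=952050665, p(115)=1064144451, p(116)=1188908248, p(117)=1327710076, p(118)=1482074143, p(119)=1653668665, p(120)=1844349560, p(121)=2056148051, p(122)=2291320912, p(123)=2552338241, p(124)=2841940500, p(125)=3163127352, p(126)=3519222692, p(127)=3913864295, p(128)=4351078600, p(129)=4835271870, p(130)=5371315400, p(131)=5964539504, p(132)=6620830889, p(133)=7346629512, p(134)=8149040695, p(135)=9035836076, p(136)=10015581680, p(137)=11097645016, p(138)=12292341831, p(139)=13610949895, p(140)=15065878135, p(141)=16670689208, p(142)=18440293320, p(143)=20390982757, p(144)=22540654445, p(145)=24908858009, p(146)=27517052599, p(147)=30388671978, p(148)=33549419497, p(149)=37027355200, p(150)=40853235313, p(151)=45060624582, p(152)=49686288421, p(153)=54770336324, p(154)=60356673280, p(155)=66493182097, p(156)=73232243759, p(157)=80630964769, p(158)=88751778802, p(159)=97662728555, p(160)=107438159466.
Final step: p(161) = p(160) + p(159) - p(156) - p(154) + p(149) + p(146) - p(139) - p(135) + p(126) + p(121) - p(110) - p(104) + p(91) + p(84) - p(69) - p(61) + p(44) + p(35) - p(16) - p(6)
= 107438159466 + 97662728555 - 73232243759 - 60356673280 + 37027355200 + 27517052599 - 13610949895 - 9035836076 + 3519222692 + 2056148051 - 607163746 - 304801365 + 64112359 + 26543660 - 3554345 - 1121505 + 75175 + 14883 - 231 - 11
= 118159068427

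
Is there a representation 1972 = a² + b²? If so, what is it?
6² + 44² (a=6, b=44)

Factorization: 1972 = 2^2 × 17 × 29
By Fermat: n is sum of two squares iff every prime p ≡ 3 (mod 4) appears to even power.
All primes ≡ 3 (mod 4) appear to even power.
Search a = 0, 1, 2, … for 1972 - a² a perfect square: first hit at a = 6: 1972 - 36 = 1936 = 44².
1972 = 6² + 44² = 36 + 1936 ✓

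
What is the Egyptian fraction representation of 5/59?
1/12 + 1/708

Greedy algorithm:
5/59: ceiling(59/5) = 12, use 1/12
1/708: ceiling(708/1) = 708, use 1/708
Result: 5/59 = 1/12 + 1/708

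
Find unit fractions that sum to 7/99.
1/15 + 1/248 + 1/122760

Greedy algorithm:
7/99: ceiling(99/7) = 15, use 1/15
2/495: ceiling(495/2) = 248, use 1/248
1/122760: ceiling(122760/1) = 122760, use 1/122760
Result: 7/99 = 1/15 + 1/248 + 1/122760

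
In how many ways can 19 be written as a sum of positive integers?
490

p(n) counts ways to write n as a sum of positive integers (order ignored).
Euler's pentagonal recurrence: p(k) = p(k-1) + p(k-2) - p(k-5) - p(k-7) + p(k-12) + p(k-15) - ... (offsets j(3j∓1)/2, signs ++--, p(0)=1, p(<0)=0).
DP table for k = 0..18: p(0)=1, p(1)=1, p(2)=2, p(3)=3, p(4)=5, p(5)=7, p(6)=11, p(7)=15, p(8)=22, p(9)=30, p(10)=42, p(11)=56, p(12)=77, p(13)=101, p(14)=135, p(15)=176, p(16)=231, p(17)=297, p(18)=385.
Final step: p(19) = p(18) + p(17) - p(14) - p(12) + p(7) + p(4)
= 385 + 297 - 135 - 77 + 15 + 5
= 490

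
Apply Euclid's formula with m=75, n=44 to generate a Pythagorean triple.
(3689, 6600, 7561)

Euclid's formula: a = m² - n², b = 2mn, c = m² + n²
m = 75, n = 44
a = 75² - 44² = 5625 - 1936 = 3689
b = 2 × 75 × 44 = 6600
c = 75² + 44² = 5625 + 1936 = 7561
Verification: 3689² + 6600² = 13608721 + 43560000 = 57168721 = 7561² ✓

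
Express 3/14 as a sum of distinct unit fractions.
1/5 + 1/70

Greedy algorithm:
3/14: ceiling(14/3) = 5, use 1/5
1/70: ceiling(70/1) = 70, use 1/70
Result: 3/14 = 1/5 + 1/70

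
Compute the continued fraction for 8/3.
[2; 1, 2]

Euclidean algorithm steps:
8 = 2 × 3 + 2
3 = 1 × 2 + 1
2 = 2 × 1 + 0
Continued fraction: [2; 1, 2]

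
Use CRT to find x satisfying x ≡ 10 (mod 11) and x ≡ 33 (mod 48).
417

Using Chinese Remainder Theorem:
M = 11 × 48 = 528
M1 = 48, M2 = 11
y1 = 48^(-1) mod 11 = 3
y2 = 11^(-1) mod 48 = 35
x = (10×48×3 + 33×11×35) mod 528 = 417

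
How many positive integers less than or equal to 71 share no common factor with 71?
70

71 = 71
φ(n) = n × ∏(1 - 1/p) for each prime p dividing n
φ(71) = 71 × (1 - 1/71) = 70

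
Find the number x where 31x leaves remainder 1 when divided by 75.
46

gcd(31, 75) = 1, so the inverse exists.
Extended Euclidean algorithm on (75, 31):
75 = 2 × 31 + 13  ⟹  13 = (1)·75 + (-2)·31
31 = 2 × 13 + 5  ⟹  5 = (-2)·75 + (5)·31
13 = 2 × 5 + 3  ⟹  3 = (5)·75 + (-12)·31
5 = 1 × 3 + 2  ⟹  2 = (-7)·75 + (17)·31
3 = 1 × 2 + 1  ⟹  1 = (12)·75 + (-29)·31
So (-29)·31 ≡ 1 (mod 75), i.e. 31^(-1) ≡ -29 ≡ 46 (mod 75).
Check: 31 × 46 = 1426 ≡ 1 (mod 75)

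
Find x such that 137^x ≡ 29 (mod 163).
41

Baby-step giant-step with step n = ⌈√163⌉ = 13.
Baby steps 137^j mod 163 (j:value) for j=0..12: 0:1, 1:137, 2:24, 3:28, 4:87, 5:20, 6:132, 7:154, 8:71, 9:110, 10:74, 11:32, 12:146.
Giant-step multiplier: 137^(-13) ≡ 137^(162-13) = 137^149 ≡ 52 (mod 163).
Giant steps γ_i = 29·52^i mod 163: γ_0=29, γ_1=41, γ_2=13, γ_3=24 (in table at j=2).
x = i·n + j = 3·13 + 2 = 41.
Check: 137^41 ≡ 29 (mod 163).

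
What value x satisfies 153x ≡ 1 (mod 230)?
227

gcd(153, 230) = 1, so the inverse exists.
Extended Euclidean algorithm on (230, 153):
230 = 1 × 153 + 77  ⟹  77 = (1)·230 + (-1)·153
153 = 1 × 77 + 76  ⟹  76 = (-1)·230 + (2)·153
77 = 1 × 76 + 1  ⟹  1 = (2)·230 + (-3)·153
So (-3)·153 ≡ 1 (mod 230), i.e. 153^(-1) ≡ -3 ≡ 227 (mod 230).
Check: 153 × 227 = 34731 ≡ 1 (mod 230)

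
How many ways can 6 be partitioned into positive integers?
11

p(n) counts ways to write n as a sum of positive integers (order ignored).
Examples: 6; 5 + 1; 4 + 2; 4 + 1 + 1; 3 + 3; ... (11 total)
p(6) = 11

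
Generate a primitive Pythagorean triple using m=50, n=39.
(979, 3900, 4021)

Euclid's formula: a = m² - n², b = 2mn, c = m² + n²
m = 50, n = 39
a = 50² - 39² = 2500 - 1521 = 979
b = 2 × 50 × 39 = 3900
c = 50² + 39² = 2500 + 1521 = 4021
Verification: 979² + 3900² = 958441 + 15210000 = 16168441 = 4021² ✓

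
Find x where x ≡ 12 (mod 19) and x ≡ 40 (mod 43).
126

Using Chinese Remainder Theorem:
M = 19 × 43 = 817
M1 = 43, M2 = 19
y1 = 43^(-1) mod 19 = 4
y2 = 19^(-1) mod 43 = 34
x = (12×43×4 + 40×19×34) mod 817 = 126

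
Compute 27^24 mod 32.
1

Repeated squaring. Binary of 24 = 11000.
27^1 ≡ 27 (mod 32); 27^2 ≡ 25 (mod 32); 27^4 ≡ 17 (mod 32); 27^8 ≡ 1 (mod 32); 27^16 ≡ 1 (mod 32)
27^24 = 27^8 × 27^16 ≡ 1 (mod 32)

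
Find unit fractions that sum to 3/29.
1/10 + 1/290

Greedy algorithm:
3/29: ceiling(29/3) = 10, use 1/10
1/290: ceiling(290/1) = 290, use 1/290
Result: 3/29 = 1/10 + 1/290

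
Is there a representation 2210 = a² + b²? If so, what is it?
1² + 47² (a=1, b=47)

Factorization: 2210 = 2 × 5 × 13 × 17
By Fermat: n is sum of two squares iff every prime p ≡ 3 (mod 4) appears to even power.
All primes ≡ 3 (mod 4) appear to even power.
Search a = 0, 1, 2, … for 2210 - a² a perfect square: first hit at a = 1: 2210 - 1 = 2209 = 47².
2210 = 1² + 47² = 1 + 2209 ✓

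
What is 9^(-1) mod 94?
21

gcd(9, 94) = 1, so the inverse exists.
Extended Euclidean algorithm on (94, 9):
94 = 10 × 9 + 4  ⟹  4 = (1)·94 + (-10)·9
9 = 2 × 4 + 1  ⟹  1 = (-2)·94 + (21)·9
So (21)·9 ≡ 1 (mod 94), i.e. 9^(-1) ≡ 21 (mod 94).
Check: 9 × 21 = 189 ≡ 1 (mod 94)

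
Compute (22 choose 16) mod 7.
0

Using Lucas' theorem:
Write n=22 and k=16 in base 7:
n in base 7: [3, 1]
k in base 7: [2, 2]
C(22,16) mod 7 = ∏ C(n_i, k_i) mod 7
Digit binomials (mod 7): C(3,2) = 3; C(1,2) = 0 (k_i > n_i)
Product: 3 × 0 = 0 ≡ 0 (mod 7)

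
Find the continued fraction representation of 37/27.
[1; 2, 1, 2, 3]

Euclidean algorithm steps:
37 = 1 × 27 + 10
27 = 2 × 10 + 7
10 = 1 × 7 + 3
7 = 2 × 3 + 1
3 = 3 × 1 + 0
Continued fraction: [1; 2, 1, 2, 3]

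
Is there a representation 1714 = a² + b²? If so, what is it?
25² + 33² (a=25, b=33)

Factorization: 1714 = 2 × 857
By Fermat: n is sum of two squares iff every prime p ≡ 3 (mod 4) appears to even power.
All primes ≡ 3 (mod 4) appear to even power.
Search a = 0, 1, 2, … for 1714 - a² a perfect square: first hit at a = 25: 1714 - 625 = 1089 = 33².
1714 = 25² + 33² = 625 + 1089 ✓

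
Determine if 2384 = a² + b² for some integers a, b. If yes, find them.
28² + 40² (a=28, b=40)

Factorization: 2384 = 2^4 × 149
By Fermat: n is sum of two squares iff every prime p ≡ 3 (mod 4) appears to even power.
All primes ≡ 3 (mod 4) appear to even power.
Search a = 0, 1, 2, … for 2384 - a² a perfect square: first hit at a = 28: 2384 - 784 = 1600 = 40².
2384 = 28² + 40² = 784 + 1600 ✓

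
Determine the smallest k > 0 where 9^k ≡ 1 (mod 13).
3

13 is prime, so ord(9) divides φ(13) = 12.
Divisors of 12: 1, 2, 3, 4, 6, 12.
Repeated squaring: 9^1 ≡ 9, 9^2 ≡ 3, 9^4 ≡ 9, 9^8 ≡ 3 (mod 13).
Test 9^d mod 13 for each divisor d in increasing order:
9^1 ≡ 9
9^2 ≡ 3
9^3 = 9^2·9^1 ≡ 1  ← first divisor giving 1
The order is 3.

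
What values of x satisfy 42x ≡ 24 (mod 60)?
x ≡ 2 (mod 10)

gcd(42, 60) = 6, which divides 24, so solutions exist.
Divide through by 6: 7x ≡ 4 (mod 10).
Find 7^(-1) mod 10 by the extended Euclidean algorithm:
10 = 1 × 7 + 3  ⟹  3 = (1)·10 + (-1)·7
7 = 2 × 3 + 1  ⟹  1 = (-2)·10 + (3)·7
So (3)·7 ≡ 1 (mod 10), i.e. 7^(-1) ≡ 3 (mod 10).
x ≡ 3 × 4 = 12 ≡ 2 (mod 10).
Check: 42 × 2 = 84 ≡ 24 (mod 60).
x ≡ 2 (mod 10), giving 6 solutions mod 60.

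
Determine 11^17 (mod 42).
23

Repeated squaring. Binary of 17 = 10001.
11^1 ≡ 11 (mod 42); 11^2 ≡ 37 (mod 42); 11^4 ≡ 25 (mod 42); 11^8 ≡ 37 (mod 42); 11^16 ≡ 25 (mod 42)
11^17 = 11^1 × 11^16 ≡ 23 (mod 42)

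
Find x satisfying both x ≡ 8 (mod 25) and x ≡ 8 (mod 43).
8

Using Chinese Remainder Theorem:
M = 25 × 43 = 1075
M1 = 43, M2 = 25
y1 = 43^(-1) mod 25 = 7
y2 = 25^(-1) mod 43 = 31
x = (8×43×7 + 8×25×31) mod 1075 = 8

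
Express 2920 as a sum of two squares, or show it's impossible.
2² + 54² (a=2, b=54)

Factorization: 2920 = 2^3 × 5 × 73
By Fermat: n is sum of two squares iff every prime p ≡ 3 (mod 4) appears to even power.
All primes ≡ 3 (mod 4) appear to even power.
Search a = 0, 1, 2, … for 2920 - a² a perfect square: first hit at a = 2: 2920 - 4 = 2916 = 54².
2920 = 2² + 54² = 4 + 2916 ✓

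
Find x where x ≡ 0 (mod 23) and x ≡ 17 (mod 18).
161

Using Chinese Remainder Theorem:
M = 23 × 18 = 414
M1 = 18, M2 = 23
y1 = 18^(-1) mod 23 = 9
y2 = 23^(-1) mod 18 = 11
x = (0×18×9 + 17×23×11) mod 414 = 161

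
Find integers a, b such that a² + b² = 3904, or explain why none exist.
40² + 48² (a=40, b=48)

Factorization: 3904 = 2^6 × 61
By Fermat: n is sum of two squares iff every prime p ≡ 3 (mod 4) appears to even power.
All primes ≡ 3 (mod 4) appear to even power.
Search a = 0, 1, 2, … for 3904 - a² a perfect square: first hit at a = 40: 3904 - 1600 = 2304 = 48².
3904 = 40² + 48² = 1600 + 2304 ✓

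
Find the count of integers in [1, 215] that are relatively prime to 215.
168

215 = 5 × 43
φ(n) = n × ∏(1 - 1/p) for each prime p dividing n
φ(215) = 215 × (1 - 1/5) × (1 - 1/43) = 168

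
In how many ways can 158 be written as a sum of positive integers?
88751778802

p(n) counts ways to write n as a sum of positive integers (order ignored).
Euler's pentagonal recurrence: p(k) = p(k-1) + p(k-2) - p(k-5) - p(k-7) + p(k-12) + p(k-15) - ... (offsets j(3j∓1)/2, signs ++--, p(0)=1, p(<0)=0).
DP table for k = 0..157: p(0)=1, p(1)=1, p(2)=2, p(3)=3, p(4)=5, p(5)=7, p(6)=11, p(7)=15, p(8)=22, p(9)=30, p(10)=42, p(11)=56, p(12)=77, p(13)=101, p(14)=135, p(15)=176, p(16)=231, p(17)=297, p(18)=385, p(19)=490, p(20)=627, p(21)=792, p(22)=1002, p(23)=1255, p(24)=1575, p(25)=1958, p(26)=2436, p(27)=3010, p(28)=3718, p(29)=4565, p(30)=5604, p(31)=6842, p(32)=8349, p(33)=10143, p(34)=12310, p(35)=14883, p(36)=17977, p(37)=21637, p(38)=26015, p(39)=31185, p(40)=37338, p(41)=44583, p(42)=53174, p(43)=63261, p(44)=75175, p(45)=89134, p(46)=105558, p(47)=124754, p(48)=147273, p(49)=173525, p(50)=204226, p(51)=239943, p(52)=281589, p(53)=329931, p(54)=386155, p(55)=451276, p(56)=526823, p(57)=614154, p(58)=715220, p(59)=831820, p(60)=966467, p(61)=1121505, p(62)=1300156, p(63)=1505499, p(64)=1741630, p(65)=2012558, p(66)=2323520, p(67)=2679689, p(68)=3087735, p(69)=3554345, p(70)=4087968, p(71)=4697205, p(72)=5392783, p(73)=6185689, p(74)=7089500, p(75)=8118264, p(76)=9289091, p(77)=10619863, p(78)=12132164, p(79)=13848650, p(80)=15796476, p(81)=18004327, p(82)=20506255, p(83)=23338469, p(84)=26543660, p(85)=30167357, p(86)=34262962, p(87)=38887673, p(88)=44108109, p(89)=49995925, p(90)=56634173, p(91)=64112359, p(92)=72533807, p(93)=82010177, p(94)=92669720, p(95)=104651419, p(96)=118114304, p(97)=133230930, p(98)=150198136, p(99)=169229875, p(100)=190569292, p(101)=214481126, p(102)=241265379, p(103)=271248950, p(104)=304801365, p(105)=342325709, p(106)=384276336, p(107)=431149389, p(108)=483502844, p(109)=541946240, p(110)=607163746, p(111)=679903203, p(112)=761002156, p(113)=851376628, p(114)=952050665, p(115)=1064144451, p(116)=1188908248, p(117)=1327710076, p(118)=1482074143, p(119)=1653668665, p(120)=1844349560, p(121)=2056148051, p(122)=2291320912, p(123)=2552338241, p(124)=2841940500, p(125)=3163127352, p(126)=3519222692, p(127)=3913864295, p(128)=4351078600, p(129)=4835271870, p(130)=5371315400, p(131)=5964539504, p(132)=6620830889, p(133)=7346629512, p(134)=8149040695, p(135)=9035836076, p(136)=10015581680, p(137)=11097645016, p(138)=12292341831, p(139)=13610949895, p(140)=15065878135, p(141)=16670689208, p(142)=18440293320, p(143)=20390982757, p(144)=22540654445, p(145)=24908858009, p(146)=27517052599, p(147)=30388671978, p(148)=33549419497, p(149)=37027355200, p(150)=40853235313, p(151)=45060624582, p(152)=49686288421, p(153)=54770336324, p(154)=60356673280, p(155)=66493182097, p(156)=73232243759, p(157)=80630964769.
Final step: p(158) = p(157) + p(156) - p(153) - p(151) + p(146) + p(143) - p(136) - p(132) + p(123) + p(118) - p(107) - p(101) + p(88) + p(81) - p(66) - p(58) + p(41) + p(32) - p(13) - p(3)
= 80630964769 + 73232243759 - 54770336324 - 45060624582 + 27517052599 + 20390982757 - 10015581680 - 6620830889 + 2552338241 + 1482074143 - 431149389 - 214481126 + 44108109 + 18004327 - 2323520 - 715220 + 44583 + 8349 - 101 - 3
= 88751778802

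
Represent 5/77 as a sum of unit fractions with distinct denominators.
1/16 + 1/411 + 1/506352

Greedy algorithm:
5/77: ceiling(77/5) = 16, use 1/16
3/1232: ceiling(1232/3) = 411, use 1/411
1/506352: ceiling(506352/1) = 506352, use 1/506352
Result: 5/77 = 1/16 + 1/411 + 1/506352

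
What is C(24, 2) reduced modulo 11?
1

Using Lucas' theorem:
Write n=24 and k=2 in base 11:
n in base 11: [2, 2]
k in base 11: [0, 2]
C(24,2) mod 11 = ∏ C(n_i, k_i) mod 11
Digit binomials (mod 11): C(2,0) = 1; C(2,2) = 1
Product: 1 × 1 = 1 ≡ 1 (mod 11)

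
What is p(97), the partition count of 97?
133230930

p(n) counts ways to write n as a sum of positive integers (order ignored).
Euler's pentagonal recurrence: p(k) = p(k-1) + p(k-2) - p(k-5) - p(k-7) + p(k-12) + p(k-15) - ... (offsets j(3j∓1)/2, signs ++--, p(0)=1, p(<0)=0).
DP table for k = 0..96: p(0)=1, p(1)=1, p(2)=2, p(3)=3, p(4)=5, p(5)=7, p(6)=11, p(7)=15, p(8)=22, p(9)=30, p(10)=42, p(11)=56, p(12)=77, p(13)=101, p(14)=135, p(15)=176, p(16)=231, p(17)=297, p(18)=385, p(19)=490, p(20)=627, p(21)=792, p(22)=1002, p(23)=1255, p(24)=1575, p(25)=1958, p(26)=2436, p(27)=3010, p(28)=3718, p(29)=4565, p(30)=5604, p(31)=6842, p(32)=8349, p(33)=10143, p(34)=12310, p(35)=14883, p(36)=17977, p(37)=21637, p(38)=26015, p(39)=31185, p(40)=37338, p(41)=44583, p(42)=53174, p(43)=63261, p(44)=75175, p(45)=89134, p(46)=105558, p(47)=124754, p(48)=147273, p(49)=173525, p(50)=204226, p(51)=239943, p(52)=281589, p(53)=329931, p(54)=386155, p(55)=451276, p(56)=526823, p(57)=614154, p(58)=715220, p(59)=831820, p(60)=966467, p(61)=1121505, p(62)=1300156, p(63)=1505499, p(64)=1741630, p(65)=2012558, p(66)=2323520, p(67)=2679689, p(68)=3087735, p(69)=3554345, p(70)=4087968, p(71)=4697205, p(72)=5392783, p(73)=6185689, p(74)=7089500, p(75)=8118264, p(76)=9289091, p(77)=10619863, p(78)=12132164, p(79)=13848650, p(80)=15796476, p(81)=18004327, p(82)=20506255, p(83)=23338469, p(84)=26543660, p(85)=30167357, p(86)=34262962, p(87)=38887673, p(88)=44108109, p(89)=49995925, p(90)=56634173, p(91)=64112359, p(92)=72533807, p(93)=82010177, p(94)=92669720, p(95)=104651419, p(96)=118114304.
Final step: p(97) = p(96) + p(95) - p(92) - p(90) + p(85) + p(82) - p(75) - p(71) + p(62) + p(57) - p(46) - p(40) + p(27) + p(20) - p(5)
= 118114304 + 104651419 - 72533807 - 56634173 + 30167357 + 20506255 - 8118264 - 4697205 + 1300156 + 614154 - 105558 - 37338 + 3010 + 627 - 7
= 133230930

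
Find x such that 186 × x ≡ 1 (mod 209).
109

gcd(186, 209) = 1, so the inverse exists.
Extended Euclidean algorithm on (209, 186):
209 = 1 × 186 + 23  ⟹  23 = (1)·209 + (-1)·186
186 = 8 × 23 + 2  ⟹  2 = (-8)·209 + (9)·186
23 = 11 × 2 + 1  ⟹  1 = (89)·209 + (-100)·186
So (-100)·186 ≡ 1 (mod 209), i.e. 186^(-1) ≡ -100 ≡ 109 (mod 209).
Check: 186 × 109 = 20274 ≡ 1 (mod 209)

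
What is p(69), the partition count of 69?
3554345

p(n) counts ways to write n as a sum of positive integers (order ignored).
Euler's pentagonal recurrence: p(k) = p(k-1) + p(k-2) - p(k-5) - p(k-7) + p(k-12) + p(k-15) - ... (offsets j(3j∓1)/2, signs ++--, p(0)=1, p(<0)=0).
DP table for k = 0..68: p(0)=1, p(1)=1, p(2)=2, p(3)=3, p(4)=5, p(5)=7, p(6)=11, p(7)=15, p(8)=22, p(9)=30, p(10)=42, p(11)=56, p(12)=77, p(13)=101, p(14)=135, p(15)=176, p(16)=231, p(17)=297, p(18)=385, p(19)=490, p(20)=627, p(21)=792, p(22)=1002, p(23)=1255, p(24)=1575, p(25)=1958, p(26)=2436, p(27)=3010, p(28)=3718, p(29)=4565, p(30)=5604, p(31)=6842, p(32)=8349, p(33)=10143, p(34)=12310, p(35)=14883, p(36)=17977, p(37)=21637, p(38)=26015, p(39)=31185, p(40)=37338, p(41)=44583, p(42)=53174, p(43)=63261, p(44)=75175, p(45)=89134, p(46)=105558, p(47)=124754, p(48)=147273, p(49)=173525, p(50)=204226, p(51)=239943, p(52)=281589, p(53)=329931, p(54)=386155, p(55)=451276, p(56)=526823, p(57)=614154, p(58)=715220, p(59)=831820, p(60)=966467, p(61)=1121505, p(62)=1300156, p(63)=1505499, p(64)=1741630, p(65)=2012558, p(66)=2323520, p(67)=2679689, p(68)=3087735.
Final step: p(69) = p(68) + p(67) - p(64) - p(62) + p(57) + p(54) - p(47) - p(43) + p(34) + p(29) - p(18) - p(12)
= 3087735 + 2679689 - 1741630 - 1300156 + 614154 + 386155 - 124754 - 63261 + 12310 + 4565 - 385 - 77
= 3554345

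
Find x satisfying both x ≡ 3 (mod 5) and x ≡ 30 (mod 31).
123

Using Chinese Remainder Theorem:
M = 5 × 31 = 155
M1 = 31, M2 = 5
y1 = 31^(-1) mod 5 = 1
y2 = 5^(-1) mod 31 = 25
x = (3×31×1 + 30×5×25) mod 155 = 123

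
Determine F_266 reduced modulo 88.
41

Matrix identity: Q^n = [[F_(n+1), F_n], [F_n, F_(n-1)]] with Q = [[1,1],[1,0]].
n = 266 = 100001010₂. Square-and-multiply, entries mod 88:
Q^1 = [[1,1],[1,0]]
Q^2 = (Q^1)² = [[2,1],[1,1]]
Q^4 = (Q^2)² = [[5,3],[3,2]]
Q^8 = (Q^4)² = [[34,21],[21,13]]
Q^16 = (Q^8)² = [[13,19],[19,82]]
Q^33 = (Q^16)²·Q = [[47,2],[2,45]]
Q^66 = (Q^33)² = [[13,8],[8,5]]
Q^133 = (Q^66)²·Q = [[25,57],[57,56]]
Q^266 = (Q^133)² = [[2,41],[41,49]]
F_266 mod 88 = Q^266[0][1] = 41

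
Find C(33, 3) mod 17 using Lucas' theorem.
16

Using Lucas' theorem:
Write n=33 and k=3 in base 17:
n in base 17: [1, 16]
k in base 17: [0, 3]
C(33,3) mod 17 = ∏ C(n_i, k_i) mod 17
Digit binomials (mod 17): C(1,0) = 1; C(16,3) = 560 ≡ 16
Product: 1 × 16 = 16 ≡ 16 (mod 17)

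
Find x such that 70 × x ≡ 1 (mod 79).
35

gcd(70, 79) = 1, so the inverse exists.
Extended Euclidean algorithm on (79, 70):
79 = 1 × 70 + 9  ⟹  9 = (1)·79 + (-1)·70
70 = 7 × 9 + 7  ⟹  7 = (-7)·79 + (8)·70
9 = 1 × 7 + 2  ⟹  2 = (8)·79 + (-9)·70
7 = 3 × 2 + 1  ⟹  1 = (-31)·79 + (35)·70
So (35)·70 ≡ 1 (mod 79), i.e. 70^(-1) ≡ 35 (mod 79).
Check: 70 × 35 = 2450 ≡ 1 (mod 79)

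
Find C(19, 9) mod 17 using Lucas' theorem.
0

Using Lucas' theorem:
Write n=19 and k=9 in base 17:
n in base 17: [1, 2]
k in base 17: [0, 9]
C(19,9) mod 17 = ∏ C(n_i, k_i) mod 17
Digit binomials (mod 17): C(1,0) = 1; C(2,9) = 0 (k_i > n_i)
Product: 1 × 0 = 0 ≡ 0 (mod 17)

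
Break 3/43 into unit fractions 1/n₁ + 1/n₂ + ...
1/15 + 1/323 + 1/208335

Greedy algorithm:
3/43: ceiling(43/3) = 15, use 1/15
2/645: ceiling(645/2) = 323, use 1/323
1/208335: ceiling(208335/1) = 208335, use 1/208335
Result: 3/43 = 1/15 + 1/323 + 1/208335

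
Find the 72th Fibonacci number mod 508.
356

Matrix identity: Q^n = [[F_(n+1), F_n], [F_n, F_(n-1)]] with Q = [[1,1],[1,0]].
n = 72 = 1001000₂. Square-and-multiply, entries mod 508:
Q^1 = [[1,1],[1,0]]
Q^2 = (Q^1)² = [[2,1],[1,1]]
Q^4 = (Q^2)² = [[5,3],[3,2]]
Q^9 = (Q^4)²·Q = [[55,34],[34,21]]
Q^18 = (Q^9)² = [[117,44],[44,73]]
Q^36 = (Q^18)² = [[385,232],[232,153]]
Q^72 = (Q^36)² = [[373,356],[356,17]]
F_72 mod 508 = Q^72[0][1] = 356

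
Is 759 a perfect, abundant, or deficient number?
deficient

Proper divisors of 759: sum = 1 + 3 + 11 + 23 + 33 + 69 + 253 = 393
Since 393 < 759, 759 is deficient.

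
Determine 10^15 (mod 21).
13

Repeated squaring. Binary of 15 = 1111.
10^1 ≡ 10 (mod 21); 10^2 ≡ 16 (mod 21); 10^4 ≡ 4 (mod 21); 10^8 ≡ 16 (mod 21)
10^15 = 10^1 × 10^2 × 10^4 × 10^8 ≡ 13 (mod 21)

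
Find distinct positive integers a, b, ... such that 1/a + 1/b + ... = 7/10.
1/2 + 1/5

Greedy algorithm:
7/10: ceiling(10/7) = 2, use 1/2
1/5: ceiling(5/1) = 5, use 1/5
Result: 7/10 = 1/2 + 1/5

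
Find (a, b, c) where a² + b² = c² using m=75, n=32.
(4601, 4800, 6649)

Euclid's formula: a = m² - n², b = 2mn, c = m² + n²
m = 75, n = 32
a = 75² - 32² = 5625 - 1024 = 4601
b = 2 × 75 × 32 = 4800
c = 75² + 32² = 5625 + 1024 = 6649
Verification: 4601² + 4800² = 21169201 + 23040000 = 44209201 = 6649² ✓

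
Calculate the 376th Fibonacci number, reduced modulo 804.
531

Matrix identity: Q^n = [[F_(n+1), F_n], [F_n, F_(n-1)]] with Q = [[1,1],[1,0]].
n = 376 = 101111000₂. Square-and-multiply, entries mod 804:
Q^1 = [[1,1],[1,0]]
Q^2 = (Q^1)² = [[2,1],[1,1]]
Q^5 = (Q^2)²·Q = [[8,5],[5,3]]
Q^11 = (Q^5)²·Q = [[144,89],[89,55]]
Q^23 = (Q^11)²·Q = [[540,517],[517,23]]
Q^47 = (Q^23)²·Q = [[132,109],[109,23]]
Q^94 = (Q^47)² = [[361,11],[11,350]]
Q^188 = (Q^94)² = [[194,585],[585,413]]
Q^376 = (Q^188)² = [[373,531],[531,646]]
F_376 mod 804 = Q^376[0][1] = 531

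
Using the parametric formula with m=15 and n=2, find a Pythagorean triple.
(221, 60, 229)

Euclid's formula: a = m² - n², b = 2mn, c = m² + n²
m = 15, n = 2
a = 15² - 2² = 225 - 4 = 221
b = 2 × 15 × 2 = 60
c = 15² + 2² = 225 + 4 = 229
Verification: 221² + 60² = 48841 + 3600 = 52441 = 229² ✓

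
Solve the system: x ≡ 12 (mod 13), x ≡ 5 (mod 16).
181

Using Chinese Remainder Theorem:
M = 13 × 16 = 208
M1 = 16, M2 = 13
y1 = 16^(-1) mod 13 = 9
y2 = 13^(-1) mod 16 = 5
x = (12×16×9 + 5×13×5) mod 208 = 181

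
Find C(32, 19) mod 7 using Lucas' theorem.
0

Using Lucas' theorem:
Write n=32 and k=19 in base 7:
n in base 7: [4, 4]
k in base 7: [2, 5]
C(32,19) mod 7 = ∏ C(n_i, k_i) mod 7
Digit binomials (mod 7): C(4,2) = 6; C(4,5) = 0 (k_i > n_i)
Product: 6 × 0 = 0 ≡ 0 (mod 7)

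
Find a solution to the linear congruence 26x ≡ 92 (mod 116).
x ≡ 8 (mod 58)

gcd(26, 116) = 2, which divides 92, so solutions exist.
Divide through by 2: 13x ≡ 46 (mod 58).
Find 13^(-1) mod 58 by the extended Euclidean algorithm:
58 = 4 × 13 + 6  ⟹  6 = (1)·58 + (-4)·13
13 = 2 × 6 + 1  ⟹  1 = (-2)·58 + (9)·13
So (9)·13 ≡ 1 (mod 58), i.e. 13^(-1) ≡ 9 (mod 58).
x ≡ 9 × 46 = 414 ≡ 8 (mod 58).
Check: 26 × 8 = 208 ≡ 92 (mod 116).
x ≡ 8 (mod 58), giving 2 solutions mod 116.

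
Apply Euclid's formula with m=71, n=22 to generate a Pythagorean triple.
(4557, 3124, 5525)

Euclid's formula: a = m² - n², b = 2mn, c = m² + n²
m = 71, n = 22
a = 71² - 22² = 5041 - 484 = 4557
b = 2 × 71 × 22 = 3124
c = 71² + 22² = 5041 + 484 = 5525
Verification: 4557² + 3124² = 20766249 + 9759376 = 30525625 = 5525² ✓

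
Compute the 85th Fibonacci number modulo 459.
233

Matrix identity: Q^n = [[F_(n+1), F_n], [F_n, F_(n-1)]] with Q = [[1,1],[1,0]].
n = 85 = 1010101₂. Square-and-multiply, entries mod 459:
Q^1 = [[1,1],[1,0]]
Q^2 = (Q^1)² = [[2,1],[1,1]]
Q^5 = (Q^2)²·Q = [[8,5],[5,3]]
Q^10 = (Q^5)² = [[89,55],[55,34]]
Q^21 = (Q^10)²·Q = [[269,389],[389,339]]
Q^42 = (Q^21)² = [[149,127],[127,22]]
Q^85 = (Q^42)²·Q = [[377,233],[233,144]]
F_85 mod 459 = Q^85[0][1] = 233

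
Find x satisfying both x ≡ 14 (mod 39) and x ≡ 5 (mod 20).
365

Using Chinese Remainder Theorem:
M = 39 × 20 = 780
M1 = 20, M2 = 39
y1 = 20^(-1) mod 39 = 2
y2 = 39^(-1) mod 20 = 19
x = (14×20×2 + 5×39×19) mod 780 = 365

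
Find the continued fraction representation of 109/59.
[1; 1, 5, 1, 1, 4]

Euclidean algorithm steps:
109 = 1 × 59 + 50
59 = 1 × 50 + 9
50 = 5 × 9 + 5
9 = 1 × 5 + 4
5 = 1 × 4 + 1
4 = 4 × 1 + 0
Continued fraction: [1; 1, 5, 1, 1, 4]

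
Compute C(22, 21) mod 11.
0

Using Lucas' theorem:
Write n=22 and k=21 in base 11:
n in base 11: [2, 0]
k in base 11: [1, 10]
C(22,21) mod 11 = ∏ C(n_i, k_i) mod 11
Digit binomials (mod 11): C(2,1) = 2; C(0,10) = 0 (k_i > n_i)
Product: 2 × 0 = 0 ≡ 0 (mod 11)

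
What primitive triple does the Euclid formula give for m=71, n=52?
(2337, 7384, 7745)

Euclid's formula: a = m² - n², b = 2mn, c = m² + n²
m = 71, n = 52
a = 71² - 52² = 5041 - 2704 = 2337
b = 2 × 71 × 52 = 7384
c = 71² + 52² = 5041 + 2704 = 7745
Verification: 2337² + 7384² = 5461569 + 54523456 = 59985025 = 7745² ✓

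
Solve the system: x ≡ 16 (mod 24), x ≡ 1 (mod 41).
616

Using Chinese Remainder Theorem:
M = 24 × 41 = 984
M1 = 41, M2 = 24
y1 = 41^(-1) mod 24 = 17
y2 = 24^(-1) mod 41 = 12
x = (16×41×17 + 1×24×12) mod 984 = 616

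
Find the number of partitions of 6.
11

p(n) counts ways to write n as a sum of positive integers (order ignored).
Examples: 6; 5 + 1; 4 + 2; 4 + 1 + 1; 3 + 3; ... (11 total)
p(6) = 11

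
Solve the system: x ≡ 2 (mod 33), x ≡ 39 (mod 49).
431

Using Chinese Remainder Theorem:
M = 33 × 49 = 1617
M1 = 49, M2 = 33
y1 = 49^(-1) mod 33 = 31
y2 = 33^(-1) mod 49 = 3
x = (2×49×31 + 39×33×3) mod 1617 = 431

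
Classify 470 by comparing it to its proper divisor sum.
deficient

Proper divisors of 470: sum = 1 + 2 + 5 + 10 + 47 + 94 + 235 = 394
Since 394 < 470, 470 is deficient.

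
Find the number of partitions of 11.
56

p(n) counts ways to write n as a sum of positive integers (order ignored).
Euler's pentagonal recurrence: p(k) = p(k-1) + p(k-2) - p(k-5) - p(k-7) + p(k-12) + p(k-15) - ... (offsets j(3j∓1)/2, signs ++--, p(0)=1, p(<0)=0).
DP table for k = 0..10: p(0)=1, p(1)=1, p(2)=2, p(3)=3, p(4)=5, p(5)=7, p(6)=11, p(7)=15, p(8)=22, p(9)=30, p(10)=42.
Final step: p(11) = p(10) + p(9) - p(6) - p(4)
= 42 + 30 - 11 - 5
= 56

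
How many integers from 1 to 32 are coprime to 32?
16

32 = 2^5
φ(n) = n × ∏(1 - 1/p) for each prime p dividing n
φ(32) = 32 × (1 - 1/2) = 16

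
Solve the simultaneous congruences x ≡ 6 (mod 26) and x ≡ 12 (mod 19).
240

Using Chinese Remainder Theorem:
M = 26 × 19 = 494
M1 = 19, M2 = 26
y1 = 19^(-1) mod 26 = 11
y2 = 26^(-1) mod 19 = 11
x = (6×19×11 + 12×26×11) mod 494 = 240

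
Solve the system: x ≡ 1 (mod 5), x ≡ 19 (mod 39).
136

Using Chinese Remainder Theorem:
M = 5 × 39 = 195
M1 = 39, M2 = 5
y1 = 39^(-1) mod 5 = 4
y2 = 5^(-1) mod 39 = 8
x = (1×39×4 + 19×5×8) mod 195 = 136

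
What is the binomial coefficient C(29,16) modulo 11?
9

Using Lucas' theorem:
Write n=29 and k=16 in base 11:
n in base 11: [2, 7]
k in base 11: [1, 5]
C(29,16) mod 11 = ∏ C(n_i, k_i) mod 11
Digit binomials (mod 11): C(2,1) = 2; C(7,5) = 21 ≡ 10
Product: 2 × 10 = 20 ≡ 9 (mod 11)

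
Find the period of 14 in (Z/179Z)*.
89

179 is prime, so ord(14) divides φ(179) = 178.
Divisors of 178: 1, 2, 89, 178.
Repeated squaring: 14^1 ≡ 14, 14^2 ≡ 17, 14^4 ≡ 110, 14^8 ≡ 107, 14^16 ≡ 172, 14^32 ≡ 49, 14^64 ≡ 74, 14^128 ≡ 106 (mod 179).
Test 14^d mod 179 for each divisor d in increasing order:
14^1 ≡ 14
14^2 ≡ 17
14^89 = 14^64·14^16·14^8·14^1 ≡ 1  ← first divisor giving 1
The order is 89.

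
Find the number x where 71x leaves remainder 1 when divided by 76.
15

gcd(71, 76) = 1, so the inverse exists.
Extended Euclidean algorithm on (76, 71):
76 = 1 × 71 + 5  ⟹  5 = (1)·76 + (-1)·71
71 = 14 × 5 + 1  ⟹  1 = (-14)·76 + (15)·71
So (15)·71 ≡ 1 (mod 76), i.e. 71^(-1) ≡ 15 (mod 76).
Check: 71 × 15 = 1065 ≡ 1 (mod 76)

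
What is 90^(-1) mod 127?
24

gcd(90, 127) = 1, so the inverse exists.
Extended Euclidean algorithm on (127, 90):
127 = 1 × 90 + 37  ⟹  37 = (1)·127 + (-1)·90
90 = 2 × 37 + 16  ⟹  16 = (-2)·127 + (3)·90
37 = 2 × 16 + 5  ⟹  5 = (5)·127 + (-7)·90
16 = 3 × 5 + 1  ⟹  1 = (-17)·127 + (24)·90
So (24)·90 ≡ 1 (mod 127), i.e. 90^(-1) ≡ 24 (mod 127).
Check: 90 × 24 = 2160 ≡ 1 (mod 127)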